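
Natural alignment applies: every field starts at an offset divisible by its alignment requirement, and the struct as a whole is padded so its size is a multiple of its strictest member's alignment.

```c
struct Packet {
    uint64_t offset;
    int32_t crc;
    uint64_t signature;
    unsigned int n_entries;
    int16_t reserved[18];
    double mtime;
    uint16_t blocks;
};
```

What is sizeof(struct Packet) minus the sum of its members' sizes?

@0: offset [8B, align 8] → 8
@8: crc [4B, align 4] → 12
+4 pad (align 8)
@16: signature [8B, align 8] → 24
@24: n_entries [4B, align 4] → 28
@28: reserved [36B, align 2] → 64
@64: mtime [8B, align 8] → 72
@72: blocks [2B, align 2] → 74
+6 tail pad (align 8)
size 80, align 8
data bytes 70, size 80 → padding 10

10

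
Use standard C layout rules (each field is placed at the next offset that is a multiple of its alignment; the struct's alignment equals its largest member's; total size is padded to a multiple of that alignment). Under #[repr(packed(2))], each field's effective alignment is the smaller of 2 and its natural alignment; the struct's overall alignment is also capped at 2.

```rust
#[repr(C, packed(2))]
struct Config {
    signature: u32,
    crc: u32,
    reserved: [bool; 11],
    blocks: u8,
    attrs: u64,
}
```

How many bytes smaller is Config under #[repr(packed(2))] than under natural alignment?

natural layout:
  0..4  signature  (4B, 4-aligned)
  4..8  crc  (4B, 4-aligned)
  8..19  reserved  (11B, 1-aligned)
  19..20  blocks  (1B, 1-aligned)
  20..24  -- padding (4B)
  24..32  attrs  (8B, 8-aligned)
  sizeof = 32, alignof = 8
packed(2) layout:
  0..4  signature  (4B, 2-aligned)
  4..8  crc  (4B, 2-aligned)
  8..19  reserved  (11B, 1-aligned)
  19..20  blocks  (1B, 1-aligned)
  20..28  attrs  (8B, 2-aligned)
  sizeof = 28, alignof = 2
32 − 28 = 4

4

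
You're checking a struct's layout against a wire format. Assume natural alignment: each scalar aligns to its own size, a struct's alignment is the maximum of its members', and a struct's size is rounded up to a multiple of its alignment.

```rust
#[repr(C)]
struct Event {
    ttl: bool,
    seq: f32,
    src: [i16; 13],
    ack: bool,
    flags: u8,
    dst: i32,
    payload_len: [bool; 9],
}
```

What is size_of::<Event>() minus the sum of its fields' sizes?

6

ttl at 0 (size 1, align 1) → ends 1
pad 3 to align 4 for seq
seq at 4 (size 4, align 4) → ends 8
src at 8 (size 26, align 2) → ends 34
ack at 34 (size 1, align 1) → ends 35
flags at 35 (size 1, align 1) → ends 36
dst at 36 (size 4, align 4) → ends 40
payload_len at 40 (size 9, align 1) → ends 49
tail pad 3 to reach multiple of 4
total 52 bytes, alignment 4
data bytes 46, size 52 → padding 6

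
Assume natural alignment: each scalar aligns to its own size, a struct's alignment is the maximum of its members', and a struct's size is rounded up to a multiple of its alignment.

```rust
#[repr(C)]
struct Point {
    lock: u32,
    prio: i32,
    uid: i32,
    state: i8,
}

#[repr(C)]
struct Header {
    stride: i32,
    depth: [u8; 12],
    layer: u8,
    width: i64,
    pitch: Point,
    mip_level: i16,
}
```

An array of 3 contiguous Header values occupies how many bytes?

168

Point: @0: lock [4B, align 4] → 4; @4: prio [4B, align 4] → 8; @8: uid [4B, align 4] → 12; @12: state [1B, align 1] → 13; +3 tail pad (align 4); size 16, align 4
@0: stride [4B, align 4] → 4
@4: depth [12B, align 1] → 16
@16: layer [1B, align 1] → 17
+7 pad (align 8)
@24: width [8B, align 8] → 32
@32: pitch [16B, align 4] → 48
@48: mip_level [2B, align 2] → 50
+6 tail pad (align 8)
size 56, align 8
array of 3: 3 × 56 = 168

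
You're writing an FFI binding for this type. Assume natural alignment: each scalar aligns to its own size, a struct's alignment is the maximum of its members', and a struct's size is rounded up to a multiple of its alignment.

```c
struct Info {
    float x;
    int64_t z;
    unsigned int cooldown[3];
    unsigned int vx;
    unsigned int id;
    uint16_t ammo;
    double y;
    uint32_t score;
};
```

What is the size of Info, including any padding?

56 bytes

@0: x [4B, align 4] → 4
+4 pad (align 8)
@8: z [8B, align 8] → 16
@16: cooldown [12B, align 4] → 28
@28: vx [4B, align 4] → 32
@32: id [4B, align 4] → 36
@36: ammo [2B, align 2] → 38
+2 pad (align 8)
@40: y [8B, align 8] → 48
@48: score [4B, align 4] → 52
+4 tail pad (align 8)
size 56, align 8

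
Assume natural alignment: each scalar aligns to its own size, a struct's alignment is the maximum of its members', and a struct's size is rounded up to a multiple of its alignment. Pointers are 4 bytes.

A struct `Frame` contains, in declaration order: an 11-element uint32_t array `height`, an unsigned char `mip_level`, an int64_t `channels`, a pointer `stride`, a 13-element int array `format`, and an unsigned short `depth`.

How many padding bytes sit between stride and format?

0

0..44  height  (44B, 4-aligned)
44..45  mip_level  (1B, 1-aligned)
45..48  -- padding (3B)
48..56  channels  (8B, 8-aligned)
56..60  stride  (4B, 4-aligned)
60..112  format  (52B, 4-aligned)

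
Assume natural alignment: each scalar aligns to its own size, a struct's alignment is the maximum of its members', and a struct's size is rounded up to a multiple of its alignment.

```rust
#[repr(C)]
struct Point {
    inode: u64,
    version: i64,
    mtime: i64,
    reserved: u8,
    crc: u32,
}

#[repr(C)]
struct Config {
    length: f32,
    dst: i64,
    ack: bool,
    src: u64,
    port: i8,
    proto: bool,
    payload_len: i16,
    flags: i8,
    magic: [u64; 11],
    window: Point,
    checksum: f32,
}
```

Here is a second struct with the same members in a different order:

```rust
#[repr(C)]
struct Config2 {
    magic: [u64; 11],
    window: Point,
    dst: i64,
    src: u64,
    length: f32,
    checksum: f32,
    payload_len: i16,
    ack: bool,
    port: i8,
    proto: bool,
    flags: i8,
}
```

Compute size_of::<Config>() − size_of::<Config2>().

16

Point: inode at 0 (size 8, align 8) → ends 8; version at 8 (size 8, align 8) → ends 16; mtime at 16 (size 8, align 8) → ends 24; reserved at 24 (size 1, align 1) → ends 25; pad 3 to align 4 for crc; crc at 28 (size 4, align 4) → ends 32; total 32 bytes, alignment 8
length at 0 (size 4, align 4) → ends 4
pad 4 to align 8 for dst
dst at 8 (size 8, align 8) → ends 16
ack at 16 (size 1, align 1) → ends 17
pad 7 to align 8 for src
src at 24 (size 8, align 8) → ends 32
port at 32 (size 1, align 1) → ends 33
proto at 33 (size 1, align 1) → ends 34
payload_len at 34 (size 2, align 2) → ends 36
flags at 36 (size 1, align 1) → ends 37
pad 3 to align 8 for magic
magic at 40 (size 88, align 8) → ends 128
window at 128 (size 32, align 8) → ends 160
checksum at 160 (size 4, align 4) → ends 164
tail pad 4 to reach multiple of 8
total 168 bytes, alignment 8
— Config2 —
magic at 0 (size 88, align 8) → ends 88
window at 88 (size 32, align 8) → ends 120
dst at 120 (size 8, align 8) → ends 128
src at 128 (size 8, align 8) → ends 136
length at 136 (size 4, align 4) → ends 140
checksum at 140 (size 4, align 4) → ends 144
payload_len at 144 (size 2, align 2) → ends 146
ack at 146 (size 1, align 1) → ends 147
port at 147 (size 1, align 1) → ends 148
proto at 148 (size 1, align 1) → ends 149
flags at 149 (size 1, align 1) → ends 150
tail pad 2 to reach multiple of 8
total 152 bytes, alignment 8
168 − 152 = 16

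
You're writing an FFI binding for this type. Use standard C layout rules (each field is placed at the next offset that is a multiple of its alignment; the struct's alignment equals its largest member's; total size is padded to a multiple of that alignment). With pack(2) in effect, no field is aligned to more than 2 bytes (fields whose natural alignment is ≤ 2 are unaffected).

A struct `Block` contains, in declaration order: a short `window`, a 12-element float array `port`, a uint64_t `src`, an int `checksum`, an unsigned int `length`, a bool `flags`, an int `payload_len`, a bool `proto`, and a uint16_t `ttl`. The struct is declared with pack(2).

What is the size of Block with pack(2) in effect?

76

@0: window [2B, align 2] → 2
@2: port [48B, align 2] → 50
@50: src [8B, align 2] → 58
@58: checksum [4B, align 2] → 62
@62: length [4B, align 2] → 66
@66: flags [1B, align 1] → 67
+1 pad (align 2)
@68: payload_len [4B, align 2] → 72
@72: proto [1B, align 1] → 73
+1 pad (align 2)
@74: ttl [2B, align 2] → 76
size 76, align 2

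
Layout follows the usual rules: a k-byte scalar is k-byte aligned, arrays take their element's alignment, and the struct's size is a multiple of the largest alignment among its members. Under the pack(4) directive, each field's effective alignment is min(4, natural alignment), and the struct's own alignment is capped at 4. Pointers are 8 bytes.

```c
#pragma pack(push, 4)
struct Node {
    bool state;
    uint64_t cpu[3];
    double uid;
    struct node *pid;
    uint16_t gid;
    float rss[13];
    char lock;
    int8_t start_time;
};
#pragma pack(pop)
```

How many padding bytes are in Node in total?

7

0..1  state  (1B, 1-aligned)
1..4  -- padding (3B)
4..28  cpu  (24B, 4-aligned)
28..36  uid  (8B, 4-aligned)
36..44  pid  (8B, 4-aligned)
44..46  gid  (2B, 2-aligned)
46..48  -- padding (2B)
48..100  rss  (52B, 4-aligned)
100..101  lock  (1B, 1-aligned)
101..102  start_time  (1B, 1-aligned)
102..104  -- tail padding (2B)
sizeof = 104, alignof = 4
data bytes 97, size 104 → padding 7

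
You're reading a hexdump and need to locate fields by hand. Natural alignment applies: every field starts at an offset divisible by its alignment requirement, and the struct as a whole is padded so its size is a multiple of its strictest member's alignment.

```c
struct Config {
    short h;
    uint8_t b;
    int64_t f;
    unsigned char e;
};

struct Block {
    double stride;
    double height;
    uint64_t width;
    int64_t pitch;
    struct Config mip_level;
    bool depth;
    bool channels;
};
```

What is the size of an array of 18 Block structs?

Config: h at 0 (size 2, align 2) → ends 2; b at 2 (size 1, align 1) → ends 3; pad 5 to align 8 for f; f at 8 (size 8, align 8) → ends 16; e at 16 (size 1, align 1) → ends 17; tail pad 7 to reach multiple of 8; total 24 bytes, alignment 8
stride at 0 (size 8, align 8) → ends 8
height at 8 (size 8, align 8) → ends 16
width at 16 (size 8, align 8) → ends 24
pitch at 24 (size 8, align 8) → ends 32
mip_level at 32 (size 24, align 8) → ends 56
depth at 56 (size 1, align 1) → ends 57
channels at 57 (size 1, align 1) → ends 58
tail pad 6 to reach multiple of 8
total 64 bytes, alignment 8
array of 18: 18 × 64 = 1152

1152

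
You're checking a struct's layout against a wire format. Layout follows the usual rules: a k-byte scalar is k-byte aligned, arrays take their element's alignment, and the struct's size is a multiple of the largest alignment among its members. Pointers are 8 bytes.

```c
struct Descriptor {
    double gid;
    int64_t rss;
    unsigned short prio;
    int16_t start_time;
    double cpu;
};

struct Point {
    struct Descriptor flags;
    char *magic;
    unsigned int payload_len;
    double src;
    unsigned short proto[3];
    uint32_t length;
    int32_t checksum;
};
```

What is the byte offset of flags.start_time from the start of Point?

18

Descriptor: 0..8  gid  (8B, 8-aligned); 8..16  rss  (8B, 8-aligned); 16..18  prio  (2B, 2-aligned); 18..20  start_time  (2B, 2-aligned); 20..24  -- padding (4B); 24..32  cpu  (8B, 8-aligned); sizeof = 32, alignof = 8
0..32  flags  (32B, 8-aligned)
within Descriptor: start_time at 18
0 + 18 = 18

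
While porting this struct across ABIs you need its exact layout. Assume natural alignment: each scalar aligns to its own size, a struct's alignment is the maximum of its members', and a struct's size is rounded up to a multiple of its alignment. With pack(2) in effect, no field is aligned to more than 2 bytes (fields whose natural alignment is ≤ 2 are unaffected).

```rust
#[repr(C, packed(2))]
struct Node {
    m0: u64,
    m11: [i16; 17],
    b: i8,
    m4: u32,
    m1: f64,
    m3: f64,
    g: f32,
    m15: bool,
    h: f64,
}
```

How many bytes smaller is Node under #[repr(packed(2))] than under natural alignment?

natural layout:
  0..8  m0  (8B, 8-aligned)
  8..42  m11  (34B, 2-aligned)
  42..43  b  (1B, 1-aligned)
  43..44  -- padding (1B)
  44..48  m4  (4B, 4-aligned)
  48..56  m1  (8B, 8-aligned)
  56..64  m3  (8B, 8-aligned)
  64..68  g  (4B, 4-aligned)
  68..69  m15  (1B, 1-aligned)
  69..72  -- padding (3B)
  72..80  h  (8B, 8-aligned)
  sizeof = 80, alignof = 8
packed(2) layout:
  0..8  m0  (8B, 2-aligned)
  8..42  m11  (34B, 2-aligned)
  42..43  b  (1B, 1-aligned)
  43..44  -- padding (1B)
  44..48  m4  (4B, 2-aligned)
  48..56  m1  (8B, 2-aligned)
  56..64  m3  (8B, 2-aligned)
  64..68  g  (4B, 2-aligned)
  68..69  m15  (1B, 1-aligned)
  69..70  -- padding (1B)
  70..78  h  (8B, 2-aligned)
  sizeof = 78, alignof = 2
80 − 78 = 2

2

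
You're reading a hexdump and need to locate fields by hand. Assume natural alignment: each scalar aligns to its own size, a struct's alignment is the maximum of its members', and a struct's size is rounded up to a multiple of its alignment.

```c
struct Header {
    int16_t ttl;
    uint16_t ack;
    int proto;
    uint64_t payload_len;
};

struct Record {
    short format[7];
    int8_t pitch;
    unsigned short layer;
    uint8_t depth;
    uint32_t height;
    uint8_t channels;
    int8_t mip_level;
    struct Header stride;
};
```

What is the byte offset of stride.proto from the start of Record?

Header: ttl at 0 (size 2, align 2) → ends 2; ack at 2 (size 2, align 2) → ends 4; proto at 4 (size 4, align 4) → ends 8; payload_len at 8 (size 8, align 8) → ends 16; total 16 bytes, alignment 8
format at 0 (size 14, align 2) → ends 14
pitch at 14 (size 1, align 1) → ends 15
pad 1 to align 2 for layer
layer at 16 (size 2, align 2) → ends 18
depth at 18 (size 1, align 1) → ends 19
pad 1 to align 4 for height
height at 20 (size 4, align 4) → ends 24
channels at 24 (size 1, align 1) → ends 25
mip_level at 25 (size 1, align 1) → ends 26
pad 6 to align 8 for stride
stride at 32 (size 16, align 8) → ends 48
within Header: proto at 4
32 + 4 = 36

36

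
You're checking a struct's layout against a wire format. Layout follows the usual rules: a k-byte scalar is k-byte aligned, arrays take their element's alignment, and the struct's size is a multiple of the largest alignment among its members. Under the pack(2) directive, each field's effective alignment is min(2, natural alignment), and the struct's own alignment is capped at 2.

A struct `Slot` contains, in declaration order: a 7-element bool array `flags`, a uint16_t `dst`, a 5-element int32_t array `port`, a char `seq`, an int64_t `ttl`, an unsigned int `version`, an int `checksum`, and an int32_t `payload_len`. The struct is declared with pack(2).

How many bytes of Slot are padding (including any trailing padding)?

flags at 0 (size 7, align 1) → ends 7
pad 1 to align 2 for dst
dst at 8 (size 2, align 2) → ends 10
port at 10 (size 20, align 2) → ends 30
seq at 30 (size 1, align 1) → ends 31
pad 1 to align 2 for ttl
ttl at 32 (size 8, align 2) → ends 40
version at 40 (size 4, align 2) → ends 44
checksum at 44 (size 4, align 2) → ends 48
payload_len at 48 (size 4, align 2) → ends 52
total 52 bytes, alignment 2
data bytes 50, size 52 → padding 2

2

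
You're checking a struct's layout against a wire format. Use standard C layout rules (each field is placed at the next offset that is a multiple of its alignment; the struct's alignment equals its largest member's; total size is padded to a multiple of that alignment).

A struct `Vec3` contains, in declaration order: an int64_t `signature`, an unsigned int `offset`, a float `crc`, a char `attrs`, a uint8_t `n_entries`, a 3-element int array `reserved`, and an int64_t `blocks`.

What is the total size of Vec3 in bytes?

signature at 0 (size 8, align 8) → ends 8
offset at 8 (size 4, align 4) → ends 12
crc at 12 (size 4, align 4) → ends 16
attrs at 16 (size 1, align 1) → ends 17
n_entries at 17 (size 1, align 1) → ends 18
pad 2 to align 4 for reserved
reserved at 20 (size 12, align 4) → ends 32
blocks at 32 (size 8, align 8) → ends 40
total 40 bytes, alignment 8

40 bytes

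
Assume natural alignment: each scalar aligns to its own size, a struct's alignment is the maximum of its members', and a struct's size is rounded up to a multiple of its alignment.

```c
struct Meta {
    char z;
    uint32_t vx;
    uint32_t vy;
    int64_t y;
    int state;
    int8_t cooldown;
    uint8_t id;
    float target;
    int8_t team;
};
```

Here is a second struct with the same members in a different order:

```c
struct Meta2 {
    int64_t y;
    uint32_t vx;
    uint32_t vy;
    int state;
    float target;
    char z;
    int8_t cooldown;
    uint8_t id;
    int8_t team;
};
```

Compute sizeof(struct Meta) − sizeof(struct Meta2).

z at 0 (size 1, align 1) → ends 1
pad 3 to align 4 for vx
vx at 4 (size 4, align 4) → ends 8
vy at 8 (size 4, align 4) → ends 12
pad 4 to align 8 for y
y at 16 (size 8, align 8) → ends 24
state at 24 (size 4, align 4) → ends 28
cooldown at 28 (size 1, align 1) → ends 29
id at 29 (size 1, align 1) → ends 30
pad 2 to align 4 for target
target at 32 (size 4, align 4) → ends 36
team at 36 (size 1, align 1) → ends 37
tail pad 3 to reach multiple of 8
total 40 bytes, alignment 8
— Meta2 —
y at 0 (size 8, align 8) → ends 8
vx at 8 (size 4, align 4) → ends 12
vy at 12 (size 4, align 4) → ends 16
state at 16 (size 4, align 4) → ends 20
target at 20 (size 4, align 4) → ends 24
z at 24 (size 1, align 1) → ends 25
cooldown at 25 (size 1, align 1) → ends 26
id at 26 (size 1, align 1) → ends 27
team at 27 (size 1, align 1) → ends 28
tail pad 4 to reach multiple of 8
total 32 bytes, alignment 8
40 − 32 = 8

8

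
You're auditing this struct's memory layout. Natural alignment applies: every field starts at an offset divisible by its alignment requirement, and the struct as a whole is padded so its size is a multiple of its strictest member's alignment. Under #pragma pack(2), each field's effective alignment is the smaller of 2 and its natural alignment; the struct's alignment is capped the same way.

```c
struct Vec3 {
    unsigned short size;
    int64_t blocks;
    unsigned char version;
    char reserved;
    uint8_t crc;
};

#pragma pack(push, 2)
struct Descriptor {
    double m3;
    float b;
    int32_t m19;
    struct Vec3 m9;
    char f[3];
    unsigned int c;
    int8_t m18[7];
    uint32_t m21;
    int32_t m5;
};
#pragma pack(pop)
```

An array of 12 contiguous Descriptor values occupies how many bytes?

Vec3: @0: size [2B, align 2] → 2; +6 pad (align 8); @8: blocks [8B, align 8] → 16; @16: version [1B, align 1] → 17; @17: reserved [1B, align 1] → 18; @18: crc [1B, align 1] → 19; +5 tail pad (align 8); size 24, align 8
@0: m3 [8B, align 2] → 8
@8: b [4B, align 2] → 12
@12: m19 [4B, align 2] → 16
@16: m9 [24B, align 2] → 40
@40: f [3B, align 1] → 43
+1 pad (align 2)
@44: c [4B, align 2] → 48
@48: m18 [7B, align 1] → 55
+1 pad (align 2)
@56: m21 [4B, align 2] → 60
@60: m5 [4B, align 2] → 64
size 64, align 2
array of 12: 12 × 64 = 768

768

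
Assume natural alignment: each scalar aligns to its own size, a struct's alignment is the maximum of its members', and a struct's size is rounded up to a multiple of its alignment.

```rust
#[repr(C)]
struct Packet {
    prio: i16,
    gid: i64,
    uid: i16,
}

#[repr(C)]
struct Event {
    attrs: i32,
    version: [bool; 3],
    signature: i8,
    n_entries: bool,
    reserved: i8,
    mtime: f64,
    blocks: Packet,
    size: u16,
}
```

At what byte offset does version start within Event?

Packet: 0..2  prio  (2B, 2-aligned); 2..8  -- padding (6B); 8..16  gid  (8B, 8-aligned); 16..18  uid  (2B, 2-aligned); 18..24  -- tail padding (6B); sizeof = 24, alignof = 8
0..4  attrs  (4B, 4-aligned)
4..7  version  (3B, 1-aligned)

4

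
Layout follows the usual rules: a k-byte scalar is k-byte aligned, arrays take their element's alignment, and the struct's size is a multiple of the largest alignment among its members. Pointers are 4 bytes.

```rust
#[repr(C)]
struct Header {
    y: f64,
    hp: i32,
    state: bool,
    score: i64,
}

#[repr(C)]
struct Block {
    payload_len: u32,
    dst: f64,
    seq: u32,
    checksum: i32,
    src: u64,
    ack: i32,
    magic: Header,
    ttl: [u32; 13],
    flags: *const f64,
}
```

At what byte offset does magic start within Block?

40

Header: 0..8  y  (8B, 8-aligned); 8..12  hp  (4B, 4-aligned); 12..13  state  (1B, 1-aligned); 13..16  -- padding (3B); 16..24  score  (8B, 8-aligned); sizeof = 24, alignof = 8
0..4  payload_len  (4B, 4-aligned)
4..8  -- padding (4B)
8..16  dst  (8B, 8-aligned)
16..20  seq  (4B, 4-aligned)
20..24  checksum  (4B, 4-aligned)
24..32  src  (8B, 8-aligned)
32..36  ack  (4B, 4-aligned)
36..40  -- padding (4B)
40..64  magic  (24B, 8-aligned)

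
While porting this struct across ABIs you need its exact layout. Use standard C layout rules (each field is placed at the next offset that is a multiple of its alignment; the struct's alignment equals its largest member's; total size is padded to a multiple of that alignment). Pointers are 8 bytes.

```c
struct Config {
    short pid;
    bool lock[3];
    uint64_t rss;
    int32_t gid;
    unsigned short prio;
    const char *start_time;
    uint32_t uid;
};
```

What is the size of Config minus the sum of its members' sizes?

9

0..2  pid  (2B, 2-aligned)
2..5  lock  (3B, 1-aligned)
5..8  -- padding (3B)
8..16  rss  (8B, 8-aligned)
16..20  gid  (4B, 4-aligned)
20..22  prio  (2B, 2-aligned)
22..24  -- padding (2B)
24..32  start_time  (8B, 8-aligned)
32..36  uid  (4B, 4-aligned)
36..40  -- tail padding (4B)
sizeof = 40, alignof = 8
data bytes 31, size 40 → padding 9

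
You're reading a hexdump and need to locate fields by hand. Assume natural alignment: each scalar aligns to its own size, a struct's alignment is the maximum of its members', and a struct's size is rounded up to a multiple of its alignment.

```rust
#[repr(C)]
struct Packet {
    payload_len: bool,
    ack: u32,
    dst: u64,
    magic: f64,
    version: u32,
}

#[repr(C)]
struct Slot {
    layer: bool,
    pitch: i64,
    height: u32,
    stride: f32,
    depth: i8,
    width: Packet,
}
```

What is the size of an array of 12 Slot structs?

Packet: 0..1  payload_len  (1B, 1-aligned); 1..4  -- padding (3B); 4..8  ack  (4B, 4-aligned); 8..16  dst  (8B, 8-aligned); 16..24  magic  (8B, 8-aligned); 24..28  version  (4B, 4-aligned); 28..32  -- tail padding (4B); sizeof = 32, alignof = 8
0..1  layer  (1B, 1-aligned)
1..8  -- padding (7B)
8..16  pitch  (8B, 8-aligned)
16..20  height  (4B, 4-aligned)
20..24  stride  (4B, 4-aligned)
24..25  depth  (1B, 1-aligned)
25..32  -- padding (7B)
32..64  width  (32B, 8-aligned)
sizeof = 64, alignof = 8
array of 12: 12 × 64 = 768

768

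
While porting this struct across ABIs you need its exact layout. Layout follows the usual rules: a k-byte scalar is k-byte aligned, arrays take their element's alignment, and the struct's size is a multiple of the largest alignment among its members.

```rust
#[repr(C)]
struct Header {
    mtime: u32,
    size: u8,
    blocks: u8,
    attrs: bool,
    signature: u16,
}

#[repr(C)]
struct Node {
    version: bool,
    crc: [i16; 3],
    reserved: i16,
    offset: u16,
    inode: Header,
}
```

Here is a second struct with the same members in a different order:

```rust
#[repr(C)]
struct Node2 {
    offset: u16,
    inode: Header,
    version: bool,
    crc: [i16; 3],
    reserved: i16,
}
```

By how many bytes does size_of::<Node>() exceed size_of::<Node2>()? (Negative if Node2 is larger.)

Header: mtime at 0 (size 4, align 4) → ends 4; size at 4 (size 1, align 1) → ends 5; blocks at 5 (size 1, align 1) → ends 6; attrs at 6 (size 1, align 1) → ends 7; pad 1 to align 2 for signature; signature at 8 (size 2, align 2) → ends 10; tail pad 2 to reach multiple of 4; total 12 bytes, alignment 4
version at 0 (size 1, align 1) → ends 1
pad 1 to align 2 for crc
crc at 2 (size 6, align 2) → ends 8
reserved at 8 (size 2, align 2) → ends 10
offset at 10 (size 2, align 2) → ends 12
inode at 12 (size 12, align 4) → ends 24
total 24 bytes, alignment 4
— Node2 —
offset at 0 (size 2, align 2) → ends 2
pad 2 to align 4 for inode
inode at 4 (size 12, align 4) → ends 16
version at 16 (size 1, align 1) → ends 17
pad 1 to align 2 for crc
crc at 18 (size 6, align 2) → ends 24
reserved at 24 (size 2, align 2) → ends 26
tail pad 2 to reach multiple of 4
total 28 bytes, alignment 4
24 − 28 = -4

-4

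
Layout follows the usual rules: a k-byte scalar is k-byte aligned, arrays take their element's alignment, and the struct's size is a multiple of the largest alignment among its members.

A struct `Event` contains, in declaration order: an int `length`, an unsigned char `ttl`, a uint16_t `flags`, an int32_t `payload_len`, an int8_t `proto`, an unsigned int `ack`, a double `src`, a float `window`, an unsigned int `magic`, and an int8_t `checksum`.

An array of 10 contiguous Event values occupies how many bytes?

480

0..4  length  (4B, 4-aligned)
4..5  ttl  (1B, 1-aligned)
5..6  -- padding (1B)
6..8  flags  (2B, 2-aligned)
8..12  payload_len  (4B, 4-aligned)
12..13  proto  (1B, 1-aligned)
13..16  -- padding (3B)
16..20  ack  (4B, 4-aligned)
20..24  -- padding (4B)
24..32  src  (8B, 8-aligned)
32..36  window  (4B, 4-aligned)
36..40  magic  (4B, 4-aligned)
40..41  checksum  (1B, 1-aligned)
41..48  -- tail padding (7B)
sizeof = 48, alignof = 8
array of 10: 10 × 48 = 480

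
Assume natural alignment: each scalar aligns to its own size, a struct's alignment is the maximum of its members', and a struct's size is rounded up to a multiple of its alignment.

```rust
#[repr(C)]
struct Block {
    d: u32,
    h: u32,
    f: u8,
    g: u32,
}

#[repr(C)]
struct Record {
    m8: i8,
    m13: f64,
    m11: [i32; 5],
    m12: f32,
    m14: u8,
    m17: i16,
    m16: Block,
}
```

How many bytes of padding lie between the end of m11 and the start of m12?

Block: d at 0 (size 4, align 4) → ends 4; h at 4 (size 4, align 4) → ends 8; f at 8 (size 1, align 1) → ends 9; pad 3 to align 4 for g; g at 12 (size 4, align 4) → ends 16; total 16 bytes, alignment 4
m8 at 0 (size 1, align 1) → ends 1
pad 7 to align 8 for m13
m13 at 8 (size 8, align 8) → ends 16
m11 at 16 (size 20, align 4) → ends 36
m12 at 36 (size 4, align 4) → ends 40

0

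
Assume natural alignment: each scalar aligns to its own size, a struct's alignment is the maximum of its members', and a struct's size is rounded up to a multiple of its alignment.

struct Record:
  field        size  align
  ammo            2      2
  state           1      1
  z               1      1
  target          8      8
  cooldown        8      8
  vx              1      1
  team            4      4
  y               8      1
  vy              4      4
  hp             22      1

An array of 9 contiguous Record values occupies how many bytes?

648

0..2  ammo  (2B, 2-aligned)
2..3  state  (1B, 1-aligned)
3..4  z  (1B, 1-aligned)
4..8  -- padding (4B)
8..16  target  (8B, 8-aligned)
16..24  cooldown  (8B, 8-aligned)
24..25  vx  (1B, 1-aligned)
25..28  -- padding (3B)
28..32  team  (4B, 4-aligned)
32..40  y  (8B, 1-aligned)
40..44  vy  (4B, 4-aligned)
44..66  hp  (22B, 1-aligned)
66..72  -- tail padding (6B)
sizeof = 72, alignof = 8
array of 9: 9 × 72 = 648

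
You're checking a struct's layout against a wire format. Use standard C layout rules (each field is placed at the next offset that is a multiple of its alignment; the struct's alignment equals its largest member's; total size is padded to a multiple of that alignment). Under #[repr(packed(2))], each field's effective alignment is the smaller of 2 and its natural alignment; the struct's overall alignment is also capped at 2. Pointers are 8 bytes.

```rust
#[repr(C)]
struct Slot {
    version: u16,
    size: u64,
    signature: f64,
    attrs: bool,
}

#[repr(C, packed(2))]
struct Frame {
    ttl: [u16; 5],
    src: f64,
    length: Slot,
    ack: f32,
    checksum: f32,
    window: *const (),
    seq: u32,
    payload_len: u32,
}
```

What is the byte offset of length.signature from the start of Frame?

Slot: 0..2  version  (2B, 2-aligned); 2..8  -- padding (6B); 8..16  size  (8B, 8-aligned); 16..24  signature  (8B, 8-aligned); 24..25  attrs  (1B, 1-aligned); 25..32  -- tail padding (7B); sizeof = 32, alignof = 8
0..10  ttl  (10B, 2-aligned)
10..18  src  (8B, 2-aligned)
18..50  length  (32B, 2-aligned)
within Slot: signature at 16
18 + 16 = 34

34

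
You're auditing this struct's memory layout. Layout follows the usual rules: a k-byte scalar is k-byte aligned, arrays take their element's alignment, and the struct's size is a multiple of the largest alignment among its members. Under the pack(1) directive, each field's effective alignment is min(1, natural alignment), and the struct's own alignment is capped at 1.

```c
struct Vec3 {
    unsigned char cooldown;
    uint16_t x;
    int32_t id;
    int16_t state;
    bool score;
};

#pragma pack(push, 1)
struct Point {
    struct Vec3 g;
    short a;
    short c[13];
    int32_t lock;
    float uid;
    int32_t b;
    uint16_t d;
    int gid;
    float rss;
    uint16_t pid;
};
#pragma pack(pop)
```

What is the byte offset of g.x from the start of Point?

Vec3: 0..1  cooldown  (1B, 1-aligned); 1..2  -- padding (1B); 2..4  x  (2B, 2-aligned); 4..8  id  (4B, 4-aligned); 8..10  state  (2B, 2-aligned); 10..11  score  (1B, 1-aligned); 11..12  -- tail padding (1B); sizeof = 12, alignof = 4
0..12  g  (12B, 1-aligned)
within Vec3: x at 2
0 + 2 = 2

2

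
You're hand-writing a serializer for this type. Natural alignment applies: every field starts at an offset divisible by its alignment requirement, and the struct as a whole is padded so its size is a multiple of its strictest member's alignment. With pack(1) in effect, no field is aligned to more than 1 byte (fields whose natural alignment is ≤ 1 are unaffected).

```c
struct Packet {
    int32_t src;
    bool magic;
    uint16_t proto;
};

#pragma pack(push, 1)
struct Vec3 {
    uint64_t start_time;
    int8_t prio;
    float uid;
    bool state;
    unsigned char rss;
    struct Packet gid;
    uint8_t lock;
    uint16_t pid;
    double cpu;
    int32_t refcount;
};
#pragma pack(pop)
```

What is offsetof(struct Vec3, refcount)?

34

Packet: @0: src [4B, align 4] → 4; @4: magic [1B, align 1] → 5; +1 pad (align 2); @6: proto [2B, align 2] → 8; size 8, align 4
@0: start_time [8B, align 1] → 8
@8: prio [1B, align 1] → 9
@9: uid [4B, align 1] → 13
@13: state [1B, align 1] → 14
@14: rss [1B, align 1] → 15
@15: gid [8B, align 1] → 23
@23: lock [1B, align 1] → 24
@24: pid [2B, align 1] → 26
@26: cpu [8B, align 1] → 34
@34: refcount [4B, align 1] → 38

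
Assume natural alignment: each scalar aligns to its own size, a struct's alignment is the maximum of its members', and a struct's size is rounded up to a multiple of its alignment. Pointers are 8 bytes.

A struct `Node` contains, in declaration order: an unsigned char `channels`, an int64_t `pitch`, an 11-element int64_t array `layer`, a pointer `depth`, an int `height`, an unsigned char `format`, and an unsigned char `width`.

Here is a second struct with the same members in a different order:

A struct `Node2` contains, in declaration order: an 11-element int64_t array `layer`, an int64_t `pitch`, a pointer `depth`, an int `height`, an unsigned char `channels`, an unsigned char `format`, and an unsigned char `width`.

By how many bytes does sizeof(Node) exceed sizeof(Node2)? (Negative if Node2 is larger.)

8

channels at 0 (size 1, align 1) → ends 1
pad 7 to align 8 for pitch
pitch at 8 (size 8, align 8) → ends 16
layer at 16 (size 88, align 8) → ends 104
depth at 104 (size 8, align 8) → ends 112
height at 112 (size 4, align 4) → ends 116
format at 116 (size 1, align 1) → ends 117
width at 117 (size 1, align 1) → ends 118
tail pad 2 to reach multiple of 8
total 120 bytes, alignment 8
— Node2 —
layer at 0 (size 88, align 8) → ends 88
pitch at 88 (size 8, align 8) → ends 96
depth at 96 (size 8, align 8) → ends 104
height at 104 (size 4, align 4) → ends 108
channels at 108 (size 1, align 1) → ends 109
format at 109 (size 1, align 1) → ends 110
width at 110 (size 1, align 1) → ends 111
tail pad 1 to reach multiple of 8
total 112 bytes, alignment 8
120 − 112 = 8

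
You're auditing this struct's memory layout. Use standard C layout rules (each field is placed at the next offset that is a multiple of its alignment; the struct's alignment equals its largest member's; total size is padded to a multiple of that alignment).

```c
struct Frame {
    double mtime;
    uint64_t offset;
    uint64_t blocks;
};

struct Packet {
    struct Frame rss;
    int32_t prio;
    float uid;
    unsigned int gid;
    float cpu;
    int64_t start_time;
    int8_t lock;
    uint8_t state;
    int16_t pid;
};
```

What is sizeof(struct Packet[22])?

Frame: @0: mtime [8B, align 8] → 8; @8: offset [8B, align 8] → 16; @16: blocks [8B, align 8] → 24; size 24, align 8
@0: rss [24B, align 8] → 24
@24: prio [4B, align 4] → 28
@28: uid [4B, align 4] → 32
@32: gid [4B, align 4] → 36
@36: cpu [4B, align 4] → 40
@40: start_time [8B, align 8] → 48
@48: lock [1B, align 1] → 49
@49: state [1B, align 1] → 50
@50: pid [2B, align 2] → 52
+4 tail pad (align 8)
size 56, align 8
array of 22: 22 × 56 = 1232

1232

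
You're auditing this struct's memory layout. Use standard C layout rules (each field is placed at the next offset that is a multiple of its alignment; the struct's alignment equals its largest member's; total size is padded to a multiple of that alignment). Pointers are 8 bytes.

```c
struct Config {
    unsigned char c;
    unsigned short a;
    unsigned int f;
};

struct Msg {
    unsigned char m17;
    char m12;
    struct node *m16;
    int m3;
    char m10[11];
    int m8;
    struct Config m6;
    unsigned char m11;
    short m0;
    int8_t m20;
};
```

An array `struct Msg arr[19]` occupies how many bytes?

Config: 0..1  c  (1B, 1-aligned); 1..2  -- padding (1B); 2..4  a  (2B, 2-aligned); 4..8  f  (4B, 4-aligned); sizeof = 8, alignof = 4
0..1  m17  (1B, 1-aligned)
1..2  m12  (1B, 1-aligned)
2..8  -- padding (6B)
8..16  m16  (8B, 8-aligned)
16..20  m3  (4B, 4-aligned)
20..31  m10  (11B, 1-aligned)
31..32  -- padding (1B)
32..36  m8  (4B, 4-aligned)
36..44  m6  (8B, 4-aligned)
44..45  m11  (1B, 1-aligned)
45..46  -- padding (1B)
46..48  m0  (2B, 2-aligned)
48..49  m20  (1B, 1-aligned)
49..56  -- tail padding (7B)
sizeof = 56, alignof = 8
array of 19: 19 × 56 = 1064

1064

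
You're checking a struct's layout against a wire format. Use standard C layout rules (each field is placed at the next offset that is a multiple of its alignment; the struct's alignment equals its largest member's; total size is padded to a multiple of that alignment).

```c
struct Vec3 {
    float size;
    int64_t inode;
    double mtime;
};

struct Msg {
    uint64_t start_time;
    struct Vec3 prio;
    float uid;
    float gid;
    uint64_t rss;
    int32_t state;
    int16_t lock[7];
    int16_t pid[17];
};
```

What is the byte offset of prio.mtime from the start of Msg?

24

Vec3: @0: size [4B, align 4] → 4; +4 pad (align 8); @8: inode [8B, align 8] → 16; @16: mtime [8B, align 8] → 24; size 24, align 8
@0: start_time [8B, align 8] → 8
@8: prio [24B, align 8] → 32
within Vec3: mtime at 16
8 + 16 = 24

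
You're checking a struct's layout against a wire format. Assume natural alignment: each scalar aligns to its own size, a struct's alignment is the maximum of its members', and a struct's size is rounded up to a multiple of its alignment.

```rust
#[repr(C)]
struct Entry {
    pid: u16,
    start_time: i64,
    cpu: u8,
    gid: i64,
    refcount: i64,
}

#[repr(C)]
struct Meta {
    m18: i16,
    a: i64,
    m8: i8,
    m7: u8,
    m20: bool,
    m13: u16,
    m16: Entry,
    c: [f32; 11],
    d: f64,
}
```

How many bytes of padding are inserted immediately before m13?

Entry: @0: pid [2B, align 2] → 2; +6 pad (align 8); @8: start_time [8B, align 8] → 16; @16: cpu [1B, align 1] → 17; +7 pad (align 8); @24: gid [8B, align 8] → 32; @32: refcount [8B, align 8] → 40; size 40, align 8
@0: m18 [2B, align 2] → 2
+6 pad (align 8)
@8: a [8B, align 8] → 16
@16: m8 [1B, align 1] → 17
@17: m7 [1B, align 1] → 18
@18: m20 [1B, align 1] → 19
+1 pad (align 2)
@20: m13 [2B, align 2] → 22

1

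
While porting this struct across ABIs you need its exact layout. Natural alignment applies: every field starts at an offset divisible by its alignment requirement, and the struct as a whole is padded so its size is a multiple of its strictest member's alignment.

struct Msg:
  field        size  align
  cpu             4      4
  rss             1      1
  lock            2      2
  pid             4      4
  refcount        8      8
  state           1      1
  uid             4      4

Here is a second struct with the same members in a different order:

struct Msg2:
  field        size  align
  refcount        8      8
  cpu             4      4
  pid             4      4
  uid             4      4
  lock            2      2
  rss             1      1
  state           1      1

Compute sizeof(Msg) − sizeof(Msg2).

cpu at 0 (size 4, align 4) → ends 4
rss at 4 (size 1, align 1) → ends 5
pad 1 to align 2 for lock
lock at 6 (size 2, align 2) → ends 8
pid at 8 (size 4, align 4) → ends 12
pad 4 to align 8 for refcount
refcount at 16 (size 8, align 8) → ends 24
state at 24 (size 1, align 1) → ends 25
pad 3 to align 4 for uid
uid at 28 (size 4, align 4) → ends 32
total 32 bytes, alignment 8
— Msg2 —
refcount at 0 (size 8, align 8) → ends 8
cpu at 8 (size 4, align 4) → ends 12
pid at 12 (size 4, align 4) → ends 16
uid at 16 (size 4, align 4) → ends 20
lock at 20 (size 2, align 2) → ends 22
rss at 22 (size 1, align 1) → ends 23
state at 23 (size 1, align 1) → ends 24
total 24 bytes, alignment 8
32 − 24 = 8

8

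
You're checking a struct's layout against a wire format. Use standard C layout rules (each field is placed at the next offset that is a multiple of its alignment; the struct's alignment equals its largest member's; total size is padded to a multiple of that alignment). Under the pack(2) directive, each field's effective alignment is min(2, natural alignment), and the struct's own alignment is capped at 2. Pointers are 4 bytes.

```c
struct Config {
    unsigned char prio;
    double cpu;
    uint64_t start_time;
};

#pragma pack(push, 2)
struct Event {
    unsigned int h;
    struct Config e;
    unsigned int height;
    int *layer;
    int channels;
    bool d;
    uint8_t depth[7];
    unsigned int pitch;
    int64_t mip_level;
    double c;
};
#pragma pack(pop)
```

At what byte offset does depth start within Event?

Config: @0: prio [1B, align 1] → 1; +7 pad (align 8); @8: cpu [8B, align 8] → 16; @16: start_time [8B, align 8] → 24; size 24, align 8
@0: h [4B, align 2] → 4
@4: e [24B, align 2] → 28
@28: height [4B, align 2] → 32
@32: layer [4B, align 2] → 36
@36: channels [4B, align 2] → 40
@40: d [1B, align 1] → 41
@41: depth [7B, align 1] → 48

41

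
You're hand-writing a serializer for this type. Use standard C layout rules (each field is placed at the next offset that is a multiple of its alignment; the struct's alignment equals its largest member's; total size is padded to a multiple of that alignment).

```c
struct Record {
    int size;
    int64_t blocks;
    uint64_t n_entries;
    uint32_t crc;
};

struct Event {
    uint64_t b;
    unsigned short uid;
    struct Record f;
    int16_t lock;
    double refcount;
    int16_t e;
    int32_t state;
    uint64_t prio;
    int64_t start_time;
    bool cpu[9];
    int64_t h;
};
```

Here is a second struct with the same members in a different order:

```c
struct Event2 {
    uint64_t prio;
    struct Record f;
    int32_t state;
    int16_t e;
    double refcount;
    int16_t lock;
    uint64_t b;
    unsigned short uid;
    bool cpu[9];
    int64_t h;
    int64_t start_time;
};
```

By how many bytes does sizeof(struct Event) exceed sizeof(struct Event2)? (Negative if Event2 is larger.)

8

Record: @0: size [4B, align 4] → 4; +4 pad (align 8); @8: blocks [8B, align 8] → 16; @16: n_entries [8B, align 8] → 24; @24: crc [4B, align 4] → 28; +4 tail pad (align 8); size 32, align 8
@0: b [8B, align 8] → 8
@8: uid [2B, align 2] → 10
+6 pad (align 8)
@16: f [32B, align 8] → 48
@48: lock [2B, align 2] → 50
+6 pad (align 8)
@56: refcount [8B, align 8] → 64
@64: e [2B, align 2] → 66
+2 pad (align 4)
@68: state [4B, align 4] → 72
@72: prio [8B, align 8] → 80
@80: start_time [8B, align 8] → 88
@88: cpu [9B, align 1] → 97
+7 pad (align 8)
@104: h [8B, align 8] → 112
size 112, align 8
— Event2 —
@0: prio [8B, align 8] → 8
@8: f [32B, align 8] → 40
@40: state [4B, align 4] → 44
@44: e [2B, align 2] → 46
+2 pad (align 8)
@48: refcount [8B, align 8] → 56
@56: lock [2B, align 2] → 58
+6 pad (align 8)
@64: b [8B, align 8] → 72
@72: uid [2B, align 2] → 74
@74: cpu [9B, align 1] → 83
+5 pad (align 8)
@88: h [8B, align 8] → 96
@96: start_time [8B, align 8] → 104
size 104, align 8
112 − 104 = 8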